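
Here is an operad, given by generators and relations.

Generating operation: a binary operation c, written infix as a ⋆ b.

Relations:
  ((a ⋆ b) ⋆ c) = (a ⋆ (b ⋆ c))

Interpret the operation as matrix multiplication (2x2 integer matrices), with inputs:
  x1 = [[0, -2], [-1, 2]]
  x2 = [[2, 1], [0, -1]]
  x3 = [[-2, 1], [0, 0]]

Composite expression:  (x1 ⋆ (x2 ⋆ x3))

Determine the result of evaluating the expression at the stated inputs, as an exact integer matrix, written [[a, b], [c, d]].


[[0, 0], [4, -2]]

(x2 ⋆ x3) = [[-4, 2], [0, 0]]
(x1 ⋆ (x2 ⋆ x3)) = [[0, 0], [4, -2]]


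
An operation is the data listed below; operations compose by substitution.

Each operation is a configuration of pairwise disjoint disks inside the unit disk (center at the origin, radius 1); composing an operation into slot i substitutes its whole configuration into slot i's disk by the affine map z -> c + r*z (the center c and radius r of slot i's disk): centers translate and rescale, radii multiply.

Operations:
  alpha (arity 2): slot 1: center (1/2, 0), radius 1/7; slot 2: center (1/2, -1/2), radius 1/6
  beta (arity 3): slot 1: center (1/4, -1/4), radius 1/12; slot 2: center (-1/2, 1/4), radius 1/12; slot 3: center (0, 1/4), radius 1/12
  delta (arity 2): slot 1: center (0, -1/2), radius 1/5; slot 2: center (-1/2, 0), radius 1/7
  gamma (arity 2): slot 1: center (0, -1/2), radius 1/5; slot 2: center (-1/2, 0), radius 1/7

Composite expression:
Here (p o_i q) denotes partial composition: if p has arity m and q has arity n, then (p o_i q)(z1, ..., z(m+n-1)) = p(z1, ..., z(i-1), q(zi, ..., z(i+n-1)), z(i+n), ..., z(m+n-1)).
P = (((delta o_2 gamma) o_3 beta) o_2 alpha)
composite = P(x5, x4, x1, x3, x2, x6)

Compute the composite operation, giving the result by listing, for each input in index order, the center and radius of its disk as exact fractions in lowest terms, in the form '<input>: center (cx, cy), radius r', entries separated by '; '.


Each x-disk chains the slot maps above it in delta; radii multiply.
tracing x5 down its 1-map path: center (0, -1/2), radius 1/5
tracing x4 down its 3-map path: center (-17/35, -1/14), radius 1/245
tracing x1 down its 3-map path: center (-17/35, -3/35), radius 1/210
tracing x3 down its 3-map path: center (-111/196, -1/196), radius 1/588
tracing x2 down its 3-map path: center (-57/98, 1/196), radius 1/588
tracing x6 down its 3-map path: center (-4/7, 1/196), radius 1/588

x1: center (-17/35, -3/35), radius 1/210; x2: center (-57/98, 1/196), radius 1/588; x3: center (-111/196, -1/196), radius 1/588; x4: center (-17/35, -1/14), radius 1/245; x5: center (0, -1/2), radius 1/5; x6: center (-4/7, 1/196), radius 1/588


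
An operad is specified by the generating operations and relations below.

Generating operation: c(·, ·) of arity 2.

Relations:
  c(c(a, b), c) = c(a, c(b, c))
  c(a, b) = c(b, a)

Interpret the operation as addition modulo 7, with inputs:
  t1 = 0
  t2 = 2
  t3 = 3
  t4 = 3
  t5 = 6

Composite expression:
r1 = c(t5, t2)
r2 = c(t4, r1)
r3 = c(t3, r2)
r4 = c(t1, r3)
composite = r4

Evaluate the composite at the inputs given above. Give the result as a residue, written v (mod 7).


c(t5, t2) = 1
c(t4, c(t5, t2)) = 4
c(t3, c(t4, c(t5, t2))) = 0
c(t1, c(t3, c(t4, c(t5, t2)))) = 0

0 (mod 7)


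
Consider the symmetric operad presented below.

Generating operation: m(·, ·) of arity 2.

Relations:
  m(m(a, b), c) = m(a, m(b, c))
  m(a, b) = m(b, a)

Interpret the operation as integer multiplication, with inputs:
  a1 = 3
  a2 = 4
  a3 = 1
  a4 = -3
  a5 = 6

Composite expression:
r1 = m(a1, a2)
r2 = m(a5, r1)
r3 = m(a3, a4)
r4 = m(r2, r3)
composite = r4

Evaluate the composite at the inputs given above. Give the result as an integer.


-216


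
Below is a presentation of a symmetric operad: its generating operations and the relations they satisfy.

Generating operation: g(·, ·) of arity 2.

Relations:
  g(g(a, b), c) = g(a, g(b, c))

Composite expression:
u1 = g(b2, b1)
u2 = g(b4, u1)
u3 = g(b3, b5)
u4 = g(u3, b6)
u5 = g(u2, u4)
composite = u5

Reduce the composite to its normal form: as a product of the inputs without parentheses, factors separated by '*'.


Every regrouping of g is equal, so read the b-inputs in written order.
g(b2, b1) reduces to b2 * b1
g(b4, g(b2, b1)) reduces to b4 * b2 * b1
g(b3, b5) reduces to b3 * b5
g(g(b3, b5), b6) reduces to b3 * b5 * b6
g(g(b4, g(b2, b1)), g(g(b3, b5), b6)) reduces to b4 * b2 * b1 * b3 * b5 * b6

b4 * b2 * b1 * b3 * b5 * b6


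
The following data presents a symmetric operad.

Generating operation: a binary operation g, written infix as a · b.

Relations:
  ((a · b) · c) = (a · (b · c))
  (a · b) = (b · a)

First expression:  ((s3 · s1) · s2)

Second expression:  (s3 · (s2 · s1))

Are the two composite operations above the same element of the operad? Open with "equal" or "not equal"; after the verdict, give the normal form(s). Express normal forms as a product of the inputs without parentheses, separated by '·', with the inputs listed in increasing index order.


The first expression reduces to s1 · s2 · s3
The second expression reduces to s1 · s2 · s3
Identical normal forms: equal.

equal; the common form is s1 · s2 · s3


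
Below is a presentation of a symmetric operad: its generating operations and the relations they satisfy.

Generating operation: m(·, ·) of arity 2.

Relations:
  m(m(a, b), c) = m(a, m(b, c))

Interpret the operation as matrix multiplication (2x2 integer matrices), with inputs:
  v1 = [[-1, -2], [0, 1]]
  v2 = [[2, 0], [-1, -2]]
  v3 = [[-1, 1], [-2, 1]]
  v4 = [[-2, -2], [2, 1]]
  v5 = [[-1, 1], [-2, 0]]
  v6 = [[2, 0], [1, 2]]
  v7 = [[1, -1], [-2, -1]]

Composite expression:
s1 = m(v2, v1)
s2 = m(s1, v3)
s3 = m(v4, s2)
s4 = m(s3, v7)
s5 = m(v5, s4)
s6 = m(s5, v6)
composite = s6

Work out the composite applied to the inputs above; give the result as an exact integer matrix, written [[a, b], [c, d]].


[[142, -32], [136, -32]]

m(v2, v1) = [[-2, -4], [1, 0]]
m(m(v2, v1), v3) = [[10, -6], [-1, 1]]
m(v4, m(m(v2, v1), v3)) = [[-18, 10], [19, -11]]
m(m(v4, m(m(v2, v1), v3)), v7) = [[-38, 8], [41, -8]]
m(v5, m(m(v4, m(m(v2, v1), v3)), v7)) = [[79, -16], [76, -16]]
m(m(v5, m(m(v4, m(m(v2, v1), v3)), v7)), v6) = [[142, -32], [136, -32]]


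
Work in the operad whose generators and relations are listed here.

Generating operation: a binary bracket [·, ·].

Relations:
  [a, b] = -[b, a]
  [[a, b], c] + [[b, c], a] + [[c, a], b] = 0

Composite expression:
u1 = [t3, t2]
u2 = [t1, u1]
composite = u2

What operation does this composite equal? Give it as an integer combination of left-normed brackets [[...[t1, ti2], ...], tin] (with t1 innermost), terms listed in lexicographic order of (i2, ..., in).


-[[t1, t2], t3] + [[t1, t3], t2]

Antisymmetry and Jacobi reduce to t1-anchored left-normed brackets.
Composite bracket: [t1, [t3, t2]]
Each bracket splits as ab - ba, giving 4 signed words (2^2 = 4).
Collect the words opening with t1:
  t1t2t3 (sign -1) contributes -[[t1, t2], t3]
  t1t3t2 (sign +1) contributes +[[t1, t3], t2]


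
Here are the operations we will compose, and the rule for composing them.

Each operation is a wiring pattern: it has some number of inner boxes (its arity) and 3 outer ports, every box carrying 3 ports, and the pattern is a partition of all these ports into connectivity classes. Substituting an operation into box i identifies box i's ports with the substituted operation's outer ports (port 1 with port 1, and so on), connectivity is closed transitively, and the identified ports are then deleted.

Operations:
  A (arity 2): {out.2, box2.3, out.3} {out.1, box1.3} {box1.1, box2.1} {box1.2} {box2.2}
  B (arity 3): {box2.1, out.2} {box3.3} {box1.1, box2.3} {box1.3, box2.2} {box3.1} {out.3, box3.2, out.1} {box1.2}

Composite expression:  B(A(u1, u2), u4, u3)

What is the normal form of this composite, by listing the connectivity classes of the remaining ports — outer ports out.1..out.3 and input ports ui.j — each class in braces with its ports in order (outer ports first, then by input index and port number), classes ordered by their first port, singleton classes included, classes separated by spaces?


{out.1, out.3, u3.2} {out.2, u4.1} {u1.1, u2.1} {u1.2} {u1.3, u4.3} {u2.2} {u2.3, u4.2} {u3.1} {u3.3}

Connectivity passes through glued B-boundaries; trace each wire chain.
the subtree at A composes to {out.1, u1.3} {out.2, out.3, u2.3} {u1.1, u2.1} {u1.2} {u2.2} on (u1, u2); out.j = own outer ports
the subtree at B composes to {out.1, out.3, u3.2} {out.2, u4.1} {u1.1, u2.1} {u1.2} {u1.3, u4.3} {u2.2} {u2.3, u4.2} {u3.1} {u3.3} on (u1, u2, u4, u3); out.j = own outer ports


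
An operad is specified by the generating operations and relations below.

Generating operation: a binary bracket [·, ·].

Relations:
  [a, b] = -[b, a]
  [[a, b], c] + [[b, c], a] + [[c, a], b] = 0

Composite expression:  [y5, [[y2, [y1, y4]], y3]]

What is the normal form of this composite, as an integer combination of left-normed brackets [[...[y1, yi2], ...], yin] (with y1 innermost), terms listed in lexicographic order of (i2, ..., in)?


[[[[y1, y4], y2], y3], y5]

In the tensor algebra, words opening y1 carry the y1-anchored form.
Composite bracket: [y5, [[y2, [y1, y4]], y3]]
Under [a, b] = ab - ba we get 16 signed associative words (2^4 = 16).
Collect the words opening with y1:
  y1y4y2y3y5 appears with sign +1, giving the term +[[[[y1, y4], y2], y3], y5]


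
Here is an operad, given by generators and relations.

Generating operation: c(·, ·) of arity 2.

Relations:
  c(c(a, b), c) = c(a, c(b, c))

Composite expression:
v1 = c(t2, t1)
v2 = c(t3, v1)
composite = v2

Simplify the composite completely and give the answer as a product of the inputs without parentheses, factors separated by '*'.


t3 * t2 * t1

Associativity of c dissolves the nesting; only the t-input order survives.
c(t2, t1) collapses to t2 * t1
c(t3, c(t2, t1)) collapses to t3 * t2 * t1


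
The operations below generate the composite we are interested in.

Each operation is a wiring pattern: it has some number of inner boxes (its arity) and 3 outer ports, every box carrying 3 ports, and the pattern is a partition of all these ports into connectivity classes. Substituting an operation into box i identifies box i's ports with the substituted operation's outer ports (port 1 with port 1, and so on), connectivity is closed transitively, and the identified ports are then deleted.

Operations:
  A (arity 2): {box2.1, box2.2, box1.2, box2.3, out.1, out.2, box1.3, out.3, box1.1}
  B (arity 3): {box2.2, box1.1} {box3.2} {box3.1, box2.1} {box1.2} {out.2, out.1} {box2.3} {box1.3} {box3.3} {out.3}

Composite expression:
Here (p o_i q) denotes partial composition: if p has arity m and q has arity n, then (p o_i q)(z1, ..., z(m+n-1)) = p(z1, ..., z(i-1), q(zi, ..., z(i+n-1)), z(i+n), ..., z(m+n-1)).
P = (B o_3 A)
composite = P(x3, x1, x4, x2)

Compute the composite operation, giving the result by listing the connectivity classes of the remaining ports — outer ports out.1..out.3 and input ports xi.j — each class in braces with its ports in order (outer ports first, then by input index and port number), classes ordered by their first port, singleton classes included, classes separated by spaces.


Reachability decides: close wires over B-identified ports.
through A, on inputs (x4, x2): {out.1, out.2, out.3, x2.1, x2.2, x2.3, x4.1, x4.2, x4.3} (out.j = stage outer ports)
through B, on inputs (x3, x1, x4, x2): {out.1, out.2} {out.3} {x1.1, x2.1, x2.2, x2.3, x4.1, x4.2, x4.3} {x1.2, x3.1} {x1.3} {x3.2} {x3.3} (out.j = stage outer ports)

{out.1, out.2} {out.3} {x1.1, x2.1, x2.2, x2.3, x4.1, x4.2, x4.3} {x1.2, x3.1} {x1.3} {x3.2} {x3.3}


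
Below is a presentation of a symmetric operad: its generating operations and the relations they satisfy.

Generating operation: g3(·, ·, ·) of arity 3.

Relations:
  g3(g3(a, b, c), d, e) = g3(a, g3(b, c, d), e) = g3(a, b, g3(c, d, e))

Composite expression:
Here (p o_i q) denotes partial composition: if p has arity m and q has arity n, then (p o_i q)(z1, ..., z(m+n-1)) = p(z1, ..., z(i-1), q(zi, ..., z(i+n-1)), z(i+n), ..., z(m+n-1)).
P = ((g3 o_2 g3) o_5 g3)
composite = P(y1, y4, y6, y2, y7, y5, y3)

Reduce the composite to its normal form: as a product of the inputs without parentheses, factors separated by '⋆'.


Associativity of g3 dissolves the nesting; only the y-input order survives.
g3(y4, y6, y2) unparenthesizes to y4 ⋆ y6 ⋆ y2
g3(y7, y5, y3) unparenthesizes to y7 ⋆ y5 ⋆ y3
g3(y1, g3(y4, y6, y2), g3(y7, y5, y3)) unparenthesizes to y1 ⋆ y4 ⋆ y6 ⋆ y2 ⋆ y7 ⋆ y5 ⋆ y3

y1 ⋆ y4 ⋆ y6 ⋆ y2 ⋆ y7 ⋆ y5 ⋆ y3


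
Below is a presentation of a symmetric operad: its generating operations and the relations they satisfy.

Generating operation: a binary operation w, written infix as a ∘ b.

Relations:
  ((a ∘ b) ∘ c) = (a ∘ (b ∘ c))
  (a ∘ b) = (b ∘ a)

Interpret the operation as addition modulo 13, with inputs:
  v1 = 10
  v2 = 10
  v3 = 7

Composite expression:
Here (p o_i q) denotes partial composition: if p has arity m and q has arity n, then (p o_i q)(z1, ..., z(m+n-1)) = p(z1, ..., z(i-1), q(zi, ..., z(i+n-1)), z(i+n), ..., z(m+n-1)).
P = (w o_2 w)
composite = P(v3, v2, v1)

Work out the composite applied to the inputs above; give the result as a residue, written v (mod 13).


1 (mod 13)

(v2 ∘ v1) = 7
(v3 ∘ (v2 ∘ v1)) = 1


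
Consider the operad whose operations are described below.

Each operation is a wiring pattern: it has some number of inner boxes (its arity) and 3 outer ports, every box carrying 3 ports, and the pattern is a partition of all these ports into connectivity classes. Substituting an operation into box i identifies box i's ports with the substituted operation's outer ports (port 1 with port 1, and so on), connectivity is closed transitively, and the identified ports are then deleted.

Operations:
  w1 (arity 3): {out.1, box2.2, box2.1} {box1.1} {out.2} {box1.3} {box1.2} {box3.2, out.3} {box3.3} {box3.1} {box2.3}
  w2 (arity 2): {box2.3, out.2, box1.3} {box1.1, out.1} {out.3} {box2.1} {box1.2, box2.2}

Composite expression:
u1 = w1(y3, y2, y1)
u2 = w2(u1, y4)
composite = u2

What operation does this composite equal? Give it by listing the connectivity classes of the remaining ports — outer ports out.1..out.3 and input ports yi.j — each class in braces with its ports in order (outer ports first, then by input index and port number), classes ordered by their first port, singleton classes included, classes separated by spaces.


Connectivity passes through glued w2-boundaries; trace each wire chain.
stage w1: inputs (y3, y2, y1), connectivity {out.1, y2.1, y2.2} {out.2} {out.3, y1.2} {y1.1} {y1.3} {y2.3} {y3.1} {y3.2} {y3.3}, out.j its boundary
stage w2: inputs (y3, y2, y1, y4), connectivity {out.1, y2.1, y2.2} {out.2, y1.2, y4.3} {out.3} {y1.1} {y1.3} {y2.3} {y3.1} {y3.2} {y3.3} {y4.1} {y4.2}, out.j its boundary

{out.1, y2.1, y2.2} {out.2, y1.2, y4.3} {out.3} {y1.1} {y1.3} {y2.3} {y3.1} {y3.2} {y3.3} {y4.1} {y4.2}


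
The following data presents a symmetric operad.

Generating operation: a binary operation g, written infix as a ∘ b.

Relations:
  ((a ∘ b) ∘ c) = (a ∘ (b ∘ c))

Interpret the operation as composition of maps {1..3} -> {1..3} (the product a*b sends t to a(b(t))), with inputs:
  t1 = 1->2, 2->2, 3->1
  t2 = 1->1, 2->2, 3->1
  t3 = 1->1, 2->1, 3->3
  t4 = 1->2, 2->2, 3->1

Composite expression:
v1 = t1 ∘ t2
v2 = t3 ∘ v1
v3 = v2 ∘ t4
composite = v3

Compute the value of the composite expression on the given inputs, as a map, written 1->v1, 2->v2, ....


1->1, 2->1, 3->1


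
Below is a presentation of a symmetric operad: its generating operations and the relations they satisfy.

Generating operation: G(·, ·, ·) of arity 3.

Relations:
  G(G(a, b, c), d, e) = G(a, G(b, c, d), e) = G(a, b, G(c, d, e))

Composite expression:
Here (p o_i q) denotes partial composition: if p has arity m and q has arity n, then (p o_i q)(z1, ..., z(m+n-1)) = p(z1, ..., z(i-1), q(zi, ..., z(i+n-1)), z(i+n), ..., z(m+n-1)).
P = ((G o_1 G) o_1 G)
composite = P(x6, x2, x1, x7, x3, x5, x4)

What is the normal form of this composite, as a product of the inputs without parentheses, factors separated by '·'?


x6 · x2 · x1 · x7 · x3 · x5 · x4

Every regrouping of G is equal, so read the x-inputs in written order.
G(x6, x2, x1) collapses to x6 · x2 · x1
G(G(x6, x2, x1), x7, x3) collapses to x6 · x2 · x1 · x7 · x3
G(G(G(x6, x2, x1), x7, x3), x5, x4) collapses to x6 · x2 · x1 · x7 · x3 · x5 · x4


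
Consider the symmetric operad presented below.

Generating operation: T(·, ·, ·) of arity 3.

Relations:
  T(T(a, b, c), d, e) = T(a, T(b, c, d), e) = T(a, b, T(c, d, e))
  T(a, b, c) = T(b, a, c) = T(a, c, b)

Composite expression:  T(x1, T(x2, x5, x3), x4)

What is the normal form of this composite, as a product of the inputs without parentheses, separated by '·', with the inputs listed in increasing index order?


x1 · x2 · x3 · x4 · x5

Key point: T commutes, so take the x-inputs in any fixed order.
T(x2, x5, x3) spells out as x2 · x5 · x3
T(x1, T(x2, x5, x3), x4) spells out as x1 · x2 · x5 · x3 · x4
sorting the factors by input index: x1 · x2 · x3 · x4 · x5


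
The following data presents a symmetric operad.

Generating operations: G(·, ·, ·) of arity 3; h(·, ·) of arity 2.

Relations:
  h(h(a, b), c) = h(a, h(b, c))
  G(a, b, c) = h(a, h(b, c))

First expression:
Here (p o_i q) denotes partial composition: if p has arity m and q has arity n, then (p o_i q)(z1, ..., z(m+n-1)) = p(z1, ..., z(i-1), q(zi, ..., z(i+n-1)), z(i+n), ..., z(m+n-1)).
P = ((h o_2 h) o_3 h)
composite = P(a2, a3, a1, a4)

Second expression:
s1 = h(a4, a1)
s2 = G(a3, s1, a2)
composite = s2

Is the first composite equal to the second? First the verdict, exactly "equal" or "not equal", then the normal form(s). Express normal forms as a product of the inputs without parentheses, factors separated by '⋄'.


Reducing the first expression gives a2 ⋄ a3 ⋄ a1 ⋄ a4
Reducing the second expression gives a3 ⋄ a4 ⋄ a1 ⋄ a2
The normal forms differ: not equal.

not equal — first a2 ⋄ a3 ⋄ a1 ⋄ a4, second a3 ⋄ a4 ⋄ a1 ⋄ a2


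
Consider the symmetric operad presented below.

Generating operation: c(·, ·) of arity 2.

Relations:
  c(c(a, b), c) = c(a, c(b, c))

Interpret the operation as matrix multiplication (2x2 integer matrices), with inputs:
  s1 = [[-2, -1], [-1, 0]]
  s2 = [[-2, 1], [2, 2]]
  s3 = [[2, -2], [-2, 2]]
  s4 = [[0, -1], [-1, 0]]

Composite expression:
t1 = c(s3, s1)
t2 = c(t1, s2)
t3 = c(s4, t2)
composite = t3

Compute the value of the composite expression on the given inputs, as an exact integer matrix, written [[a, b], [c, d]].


c(s3, s1) = [[-2, -2], [2, 2]]
c(c(s3, s1), s2) = [[0, -6], [0, 6]]
c(s4, c(c(s3, s1), s2)) = [[0, -6], [0, 6]]

[[0, -6], [0, 6]]


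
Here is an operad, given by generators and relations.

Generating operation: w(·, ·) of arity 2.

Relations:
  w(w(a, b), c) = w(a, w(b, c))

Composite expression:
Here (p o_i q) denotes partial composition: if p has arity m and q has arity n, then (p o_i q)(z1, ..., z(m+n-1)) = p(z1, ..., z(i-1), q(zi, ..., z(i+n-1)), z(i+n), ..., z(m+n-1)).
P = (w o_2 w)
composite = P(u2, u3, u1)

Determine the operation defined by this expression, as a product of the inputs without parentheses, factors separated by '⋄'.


u2 ⋄ u3 ⋄ u1

Under associativity of w, the answer is the u's in reading order.
w(u3, u1) linearizes to u3 ⋄ u1
w(u2, w(u3, u1)) linearizes to u2 ⋄ u3 ⋄ u1


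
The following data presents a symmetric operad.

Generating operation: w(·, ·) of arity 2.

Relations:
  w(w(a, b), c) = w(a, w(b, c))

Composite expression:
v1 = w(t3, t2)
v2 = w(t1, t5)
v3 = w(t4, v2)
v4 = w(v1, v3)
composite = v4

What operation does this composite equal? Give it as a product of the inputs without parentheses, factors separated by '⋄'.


t3 ⋄ t2 ⋄ t4 ⋄ t1 ⋄ t5

Under associativity of w, the answer is the t's in reading order.
w(t3, t2) reduces to t3 ⋄ t2
w(t1, t5) reduces to t1 ⋄ t5
w(t4, w(t1, t5)) reduces to t4 ⋄ t1 ⋄ t5
w(w(t3, t2), w(t4, w(t1, t5))) reduces to t3 ⋄ t2 ⋄ t4 ⋄ t1 ⋄ t5


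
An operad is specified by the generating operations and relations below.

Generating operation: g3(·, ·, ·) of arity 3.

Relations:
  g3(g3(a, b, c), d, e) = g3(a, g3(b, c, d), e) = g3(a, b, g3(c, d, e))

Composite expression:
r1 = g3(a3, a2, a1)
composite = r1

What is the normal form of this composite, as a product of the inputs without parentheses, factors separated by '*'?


a3 * a2 * a1


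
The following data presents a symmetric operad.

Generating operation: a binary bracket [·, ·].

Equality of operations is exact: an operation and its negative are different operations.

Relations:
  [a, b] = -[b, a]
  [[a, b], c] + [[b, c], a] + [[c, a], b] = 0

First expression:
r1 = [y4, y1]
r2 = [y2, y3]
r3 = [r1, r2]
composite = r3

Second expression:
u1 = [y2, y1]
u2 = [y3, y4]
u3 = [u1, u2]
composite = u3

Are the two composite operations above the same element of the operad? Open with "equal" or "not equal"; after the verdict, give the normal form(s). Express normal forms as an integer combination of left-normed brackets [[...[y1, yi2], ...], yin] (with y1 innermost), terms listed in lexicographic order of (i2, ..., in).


not equal: they reduce to -[[[y1, y4], y2], y3] + [[[y1, y4], y3], y2] and -[[[y1, y2], y3], y4] + [[[y1, y2], y4], y3]

The first expression, normalized: -[[[y1, y4], y2], y3] + [[[y1, y4], y3], y2]
The second expression, normalized: -[[[y1, y2], y3], y4] + [[[y1, y2], y4], y3]
The normal forms differ: not equal.


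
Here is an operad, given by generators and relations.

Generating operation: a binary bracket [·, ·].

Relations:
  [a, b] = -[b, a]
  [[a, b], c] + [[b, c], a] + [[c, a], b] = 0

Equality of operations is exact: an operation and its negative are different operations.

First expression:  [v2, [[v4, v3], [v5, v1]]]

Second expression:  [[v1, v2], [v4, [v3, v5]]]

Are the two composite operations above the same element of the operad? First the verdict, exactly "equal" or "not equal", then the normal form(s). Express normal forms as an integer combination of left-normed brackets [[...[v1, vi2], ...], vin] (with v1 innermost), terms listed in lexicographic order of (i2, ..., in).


not equal; the first gives [[[[v1, v5], v3], v4], v2] - [[[[v1, v5], v4], v3], v2] and the second -[[[[v1, v2], v3], v5], v4] + [[[[v1, v2], v4], v3], v5] - [[[[v1, v2], v4], v5], v3] + [[[[v1, v2], v5], v3], v4]

The first expression, normalized: [[[[v1, v5], v3], v4], v2] - [[[[v1, v5], v4], v3], v2]
The second expression, normalized: -[[[[v1, v2], v3], v5], v4] + [[[[v1, v2], v4], v3], v5] - [[[[v1, v2], v4], v5], v3] + [[[[v1, v2], v5], v3], v4]
Different reductions; not equal.


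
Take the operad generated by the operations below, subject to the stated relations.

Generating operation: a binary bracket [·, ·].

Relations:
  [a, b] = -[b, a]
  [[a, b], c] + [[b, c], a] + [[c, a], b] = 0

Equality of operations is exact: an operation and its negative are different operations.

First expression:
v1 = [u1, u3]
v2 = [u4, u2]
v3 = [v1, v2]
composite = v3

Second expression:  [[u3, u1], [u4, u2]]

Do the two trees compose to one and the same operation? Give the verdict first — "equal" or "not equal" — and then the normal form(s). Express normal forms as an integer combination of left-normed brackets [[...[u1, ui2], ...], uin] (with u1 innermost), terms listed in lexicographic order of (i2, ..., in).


The first expression, normalized: -[[[u1, u3], u2], u4] + [[[u1, u3], u4], u2]
The second expression, normalized: [[[u1, u3], u2], u4] - [[[u1, u3], u4], u2]
The normal forms differ: not equal.

not equal; the first gives -[[[u1, u3], u2], u4] + [[[u1, u3], u4], u2] and the second [[[u1, u3], u2], u4] - [[[u1, u3], u4], u2]


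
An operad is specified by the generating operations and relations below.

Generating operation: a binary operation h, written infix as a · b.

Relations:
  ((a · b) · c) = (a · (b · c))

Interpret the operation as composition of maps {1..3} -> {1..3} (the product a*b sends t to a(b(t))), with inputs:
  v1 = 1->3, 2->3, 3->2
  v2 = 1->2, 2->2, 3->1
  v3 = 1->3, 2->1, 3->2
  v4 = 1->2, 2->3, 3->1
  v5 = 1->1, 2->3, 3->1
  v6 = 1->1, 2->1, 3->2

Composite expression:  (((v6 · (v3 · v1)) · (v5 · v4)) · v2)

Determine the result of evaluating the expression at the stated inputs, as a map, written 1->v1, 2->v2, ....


1->1, 2->1, 3->1

(v3 · v1) = 1->2, 2->2, 3->1
(v6 · (v3 · v1)) = 1->1, 2->1, 3->1
(v5 · v4) = 1->3, 2->1, 3->1
((v6 · (v3 · v1)) · (v5 · v4)) = 1->1, 2->1, 3->1
(((v6 · (v3 · v1)) · (v5 · v4)) · v2) = 1->1, 2->1, 3->1


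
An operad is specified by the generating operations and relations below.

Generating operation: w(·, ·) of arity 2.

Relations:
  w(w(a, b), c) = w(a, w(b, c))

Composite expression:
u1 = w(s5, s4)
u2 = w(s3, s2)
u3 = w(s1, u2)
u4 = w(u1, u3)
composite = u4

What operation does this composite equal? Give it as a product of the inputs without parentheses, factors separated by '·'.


Under associativity of w, the answer is the s's in reading order.
w(s5, s4) linearizes to s5 · s4
w(s3, s2) linearizes to s3 · s2
w(s1, w(s3, s2)) linearizes to s1 · s3 · s2
w(w(s5, s4), w(s1, w(s3, s2))) linearizes to s5 · s4 · s1 · s3 · s2

s5 · s4 · s1 · s3 · s2


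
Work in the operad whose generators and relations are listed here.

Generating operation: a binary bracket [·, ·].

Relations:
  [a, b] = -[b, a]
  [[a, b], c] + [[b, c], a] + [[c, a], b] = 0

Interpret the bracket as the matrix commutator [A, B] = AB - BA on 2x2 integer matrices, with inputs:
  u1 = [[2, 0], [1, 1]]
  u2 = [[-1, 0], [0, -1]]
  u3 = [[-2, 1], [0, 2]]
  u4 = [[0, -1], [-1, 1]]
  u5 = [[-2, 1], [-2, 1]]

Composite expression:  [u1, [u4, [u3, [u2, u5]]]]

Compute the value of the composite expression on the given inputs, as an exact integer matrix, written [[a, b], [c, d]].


[u2, u5] = [[0, 0], [0, 0]]
[u3, [u2, u5]] = [[0, 0], [0, 0]]
[u4, [u3, [u2, u5]]] = [[0, 0], [0, 0]]
[u1, [u4, [u3, [u2, u5]]]] = [[0, 0], [0, 0]]

[[0, 0], [0, 0]]


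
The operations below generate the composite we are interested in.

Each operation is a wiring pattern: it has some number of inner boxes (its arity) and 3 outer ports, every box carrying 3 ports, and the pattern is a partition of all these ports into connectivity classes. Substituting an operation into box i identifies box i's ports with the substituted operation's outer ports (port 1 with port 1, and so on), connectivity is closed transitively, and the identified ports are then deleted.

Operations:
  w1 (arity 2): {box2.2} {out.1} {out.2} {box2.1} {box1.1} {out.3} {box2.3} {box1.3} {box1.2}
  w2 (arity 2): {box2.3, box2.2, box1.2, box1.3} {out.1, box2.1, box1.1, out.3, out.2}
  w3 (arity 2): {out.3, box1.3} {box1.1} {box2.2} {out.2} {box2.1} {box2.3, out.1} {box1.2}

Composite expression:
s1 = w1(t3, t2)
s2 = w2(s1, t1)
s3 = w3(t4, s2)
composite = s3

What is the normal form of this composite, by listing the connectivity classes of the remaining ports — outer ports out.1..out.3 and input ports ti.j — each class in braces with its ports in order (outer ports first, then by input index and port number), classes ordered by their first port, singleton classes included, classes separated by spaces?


Substituting into w3 glues patterns; closure does the rest.
the subtree at w1 composes to {out.1} {out.2} {out.3} {t2.1} {t2.2} {t2.3} {t3.1} {t3.2} {t3.3} on (t3, t2); out.j = own outer ports
the subtree at w2 composes to {out.1, out.2, out.3, t1.1} {t1.2, t1.3} {t2.1} {t2.2} {t2.3} {t3.1} {t3.2} {t3.3} on (t3, t2, t1); out.j = own outer ports
the subtree at w3 composes to {out.1, t1.1} {out.2} {out.3, t4.3} {t1.2, t1.3} {t2.1} {t2.2} {t2.3} {t3.1} {t3.2} {t3.3} {t4.1} {t4.2} on (t4, t3, t2, t1); out.j = own outer ports

{out.1, t1.1} {out.2} {out.3, t4.3} {t1.2, t1.3} {t2.1} {t2.2} {t2.3} {t3.1} {t3.2} {t3.3} {t4.1} {t4.2}


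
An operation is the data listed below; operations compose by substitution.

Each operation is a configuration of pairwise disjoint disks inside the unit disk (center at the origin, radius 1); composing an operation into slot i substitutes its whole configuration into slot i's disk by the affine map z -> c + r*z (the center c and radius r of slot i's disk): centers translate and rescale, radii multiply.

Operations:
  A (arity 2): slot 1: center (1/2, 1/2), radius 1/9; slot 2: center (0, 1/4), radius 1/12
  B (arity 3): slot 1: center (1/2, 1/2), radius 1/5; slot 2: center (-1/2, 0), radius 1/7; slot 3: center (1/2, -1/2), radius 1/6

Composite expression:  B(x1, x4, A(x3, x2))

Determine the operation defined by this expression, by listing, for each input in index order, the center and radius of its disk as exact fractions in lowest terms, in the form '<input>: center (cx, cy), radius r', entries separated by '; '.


x1: center (1/2, 1/2), radius 1/5; x2: center (1/2, -11/24), radius 1/72; x3: center (7/12, -5/12), radius 1/54; x4: center (-1/2, 0), radius 1/7

Follow each x-input down from B: c' goes to c + r*c', radius to r*r'.
x1: after 1 affine step, its disk has center (1/2, 1/2), radius 1/5
x4: after 1 affine step, its disk has center (-1/2, 0), radius 1/7
x3: after 2 affine steps, its disk has center (7/12, -5/12), radius 1/54
x2: after 2 affine steps, its disk has center (1/2, -11/24), radius 1/72


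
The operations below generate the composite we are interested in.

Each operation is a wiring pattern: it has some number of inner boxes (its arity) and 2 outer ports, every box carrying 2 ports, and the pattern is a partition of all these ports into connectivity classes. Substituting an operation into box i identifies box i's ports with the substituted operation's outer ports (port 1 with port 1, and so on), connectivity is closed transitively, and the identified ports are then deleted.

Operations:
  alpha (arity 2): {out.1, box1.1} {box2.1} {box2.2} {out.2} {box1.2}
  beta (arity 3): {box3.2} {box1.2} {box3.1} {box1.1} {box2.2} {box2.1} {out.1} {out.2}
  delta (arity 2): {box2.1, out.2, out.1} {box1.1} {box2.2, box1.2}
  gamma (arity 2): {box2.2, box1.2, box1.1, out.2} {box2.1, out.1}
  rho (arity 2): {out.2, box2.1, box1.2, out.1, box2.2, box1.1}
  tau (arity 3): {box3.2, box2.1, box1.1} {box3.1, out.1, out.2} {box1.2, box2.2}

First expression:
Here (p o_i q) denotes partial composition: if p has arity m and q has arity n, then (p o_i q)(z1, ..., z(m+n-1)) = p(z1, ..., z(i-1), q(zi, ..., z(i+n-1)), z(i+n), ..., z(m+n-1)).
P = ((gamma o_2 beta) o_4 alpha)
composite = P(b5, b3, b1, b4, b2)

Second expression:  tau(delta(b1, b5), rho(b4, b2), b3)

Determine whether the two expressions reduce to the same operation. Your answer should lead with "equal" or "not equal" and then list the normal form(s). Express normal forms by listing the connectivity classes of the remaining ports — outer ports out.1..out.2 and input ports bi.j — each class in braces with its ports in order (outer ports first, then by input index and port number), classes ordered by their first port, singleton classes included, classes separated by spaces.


not equal; first: {out.1} {out.2, b5.1, b5.2} {b1.1} {b1.2} {b2.1} {b2.2} {b3.1} {b3.2} {b4.1} {b4.2}; second: {out.1, out.2, b3.1} {b1.1} {b1.2, b5.2} {b2.1, b2.2, b3.2, b4.1, b4.2, b5.1}

The first expression reduces to {out.1} {out.2, b5.1, b5.2} {b1.1} {b1.2} {b2.1} {b2.2} {b3.1} {b3.2} {b4.1} {b4.2}
The second expression reduces to {out.1, out.2, b3.1} {b1.1} {b1.2, b5.2} {b2.1, b2.2, b3.2, b4.1, b4.2, b5.1}
No match — not equal.


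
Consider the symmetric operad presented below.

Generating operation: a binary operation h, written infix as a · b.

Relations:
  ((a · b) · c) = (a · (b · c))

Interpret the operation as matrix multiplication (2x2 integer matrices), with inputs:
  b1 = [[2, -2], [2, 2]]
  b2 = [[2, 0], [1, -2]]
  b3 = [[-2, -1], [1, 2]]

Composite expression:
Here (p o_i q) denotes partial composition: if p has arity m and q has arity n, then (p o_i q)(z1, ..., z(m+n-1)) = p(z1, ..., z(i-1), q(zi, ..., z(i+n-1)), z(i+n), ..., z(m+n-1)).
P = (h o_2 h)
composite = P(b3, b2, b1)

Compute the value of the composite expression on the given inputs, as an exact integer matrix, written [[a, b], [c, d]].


(b2 · b1) = [[4, -4], [-2, -6]]
(b3 · (b2 · b1)) = [[-6, 14], [0, -16]]

[[-6, 14], [0, -16]]


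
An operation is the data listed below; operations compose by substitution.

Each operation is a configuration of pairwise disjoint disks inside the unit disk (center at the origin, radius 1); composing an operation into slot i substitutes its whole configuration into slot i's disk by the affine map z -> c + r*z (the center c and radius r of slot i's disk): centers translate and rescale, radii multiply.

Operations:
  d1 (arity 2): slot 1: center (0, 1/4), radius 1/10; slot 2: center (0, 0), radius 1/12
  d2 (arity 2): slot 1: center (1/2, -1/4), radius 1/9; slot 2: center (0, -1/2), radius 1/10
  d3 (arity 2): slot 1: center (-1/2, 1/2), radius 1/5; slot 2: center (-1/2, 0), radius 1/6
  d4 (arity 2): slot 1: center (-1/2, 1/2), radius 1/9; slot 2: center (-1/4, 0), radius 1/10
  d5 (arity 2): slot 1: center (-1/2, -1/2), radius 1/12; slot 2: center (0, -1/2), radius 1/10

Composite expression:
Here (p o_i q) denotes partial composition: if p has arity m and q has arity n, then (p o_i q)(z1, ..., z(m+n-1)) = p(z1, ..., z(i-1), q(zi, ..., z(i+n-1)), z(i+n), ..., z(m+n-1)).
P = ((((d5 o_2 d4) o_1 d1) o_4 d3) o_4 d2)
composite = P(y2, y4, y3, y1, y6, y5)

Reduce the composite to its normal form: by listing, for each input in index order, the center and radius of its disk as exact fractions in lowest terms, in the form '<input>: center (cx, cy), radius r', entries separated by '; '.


y1: center (-29/1000, -991/2000), radius 1/4500; y2: center (-1/2, -23/48), radius 1/120; y3: center (-1/20, -9/20), radius 1/90; y4: center (-1/2, -1/2), radius 1/144; y5: center (-3/100, -1/2), radius 1/600; y6: center (-3/100, -62/125), radius 1/5000

Below d5, radii multiply path by path; the y-disk centers shift.
for y2, the 2-step affine chain lands on center (-1/2, -23/48), radius 1/120
for y4, the 2-step affine chain lands on center (-1/2, -1/2), radius 1/144
for y3, the 2-step affine chain lands on center (-1/20, -9/20), radius 1/90
for y1, the 4-step affine chain lands on center (-29/1000, -991/2000), radius 1/4500
for y6, the 4-step affine chain lands on center (-3/100, -62/125), radius 1/5000
for y5, the 3-step affine chain lands on center (-3/100, -1/2), radius 1/600


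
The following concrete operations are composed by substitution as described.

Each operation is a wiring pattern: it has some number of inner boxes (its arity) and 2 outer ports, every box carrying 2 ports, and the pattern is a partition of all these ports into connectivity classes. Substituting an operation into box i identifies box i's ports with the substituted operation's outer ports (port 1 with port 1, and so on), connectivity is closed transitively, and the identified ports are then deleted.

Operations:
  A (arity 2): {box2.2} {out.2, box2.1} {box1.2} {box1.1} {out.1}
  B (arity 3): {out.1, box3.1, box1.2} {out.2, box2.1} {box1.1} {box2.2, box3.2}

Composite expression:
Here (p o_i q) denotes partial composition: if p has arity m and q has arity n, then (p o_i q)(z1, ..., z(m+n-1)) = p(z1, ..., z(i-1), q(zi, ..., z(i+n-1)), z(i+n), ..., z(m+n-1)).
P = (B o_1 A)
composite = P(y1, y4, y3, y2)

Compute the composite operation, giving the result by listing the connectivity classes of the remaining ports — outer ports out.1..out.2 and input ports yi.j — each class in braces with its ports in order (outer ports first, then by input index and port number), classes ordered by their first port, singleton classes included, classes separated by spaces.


Substituting into B glues patterns; closure does the rest.
after A, the pattern on (y1, y4) reads {out.1} {out.2, y4.1} {y1.1} {y1.2} {y4.2} (out.j = its outer ports)
after B, the pattern on (y1, y4, y3, y2) reads {out.1, y2.1, y4.1} {out.2, y3.1} {y1.1} {y1.2} {y2.2, y3.2} {y4.2} (out.j = its outer ports)

{out.1, y2.1, y4.1} {out.2, y3.1} {y1.1} {y1.2} {y2.2, y3.2} {y4.2}


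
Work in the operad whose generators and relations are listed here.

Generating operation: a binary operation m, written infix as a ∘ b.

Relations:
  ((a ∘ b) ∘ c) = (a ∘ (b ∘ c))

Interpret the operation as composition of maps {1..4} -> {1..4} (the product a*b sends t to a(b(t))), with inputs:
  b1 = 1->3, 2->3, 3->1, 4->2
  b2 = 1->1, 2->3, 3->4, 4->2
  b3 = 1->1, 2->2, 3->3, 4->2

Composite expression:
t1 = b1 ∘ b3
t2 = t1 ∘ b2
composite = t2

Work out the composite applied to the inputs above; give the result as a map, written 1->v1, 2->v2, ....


(b1 ∘ b3) = 1->3, 2->3, 3->1, 4->3
((b1 ∘ b3) ∘ b2) = 1->3, 2->1, 3->3, 4->3

1->3, 2->1, 3->3, 4->3


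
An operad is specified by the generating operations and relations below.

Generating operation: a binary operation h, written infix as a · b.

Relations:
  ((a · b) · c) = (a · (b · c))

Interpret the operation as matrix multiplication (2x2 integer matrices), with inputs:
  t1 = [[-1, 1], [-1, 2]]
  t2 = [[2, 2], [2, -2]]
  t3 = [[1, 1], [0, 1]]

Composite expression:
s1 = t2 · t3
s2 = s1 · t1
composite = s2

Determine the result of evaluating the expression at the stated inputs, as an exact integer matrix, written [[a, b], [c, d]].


[[-6, 10], [-2, 2]]

(t2 · t3) = [[2, 4], [2, 0]]
((t2 · t3) · t1) = [[-6, 10], [-2, 2]]


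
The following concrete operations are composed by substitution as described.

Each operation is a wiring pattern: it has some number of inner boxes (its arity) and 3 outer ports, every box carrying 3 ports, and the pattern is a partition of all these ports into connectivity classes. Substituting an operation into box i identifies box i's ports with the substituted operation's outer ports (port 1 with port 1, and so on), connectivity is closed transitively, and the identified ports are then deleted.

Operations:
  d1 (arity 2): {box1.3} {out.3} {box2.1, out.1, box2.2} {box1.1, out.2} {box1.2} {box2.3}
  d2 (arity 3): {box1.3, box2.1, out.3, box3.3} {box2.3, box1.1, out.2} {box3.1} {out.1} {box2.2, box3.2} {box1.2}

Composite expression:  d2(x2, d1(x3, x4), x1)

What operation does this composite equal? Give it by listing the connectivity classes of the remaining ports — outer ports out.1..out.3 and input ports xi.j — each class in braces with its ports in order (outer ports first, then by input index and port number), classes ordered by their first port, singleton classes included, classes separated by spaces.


{out.1} {out.2, x2.1} {out.3, x1.3, x2.3, x4.1, x4.2} {x1.1} {x1.2, x3.1} {x2.2} {x3.2} {x3.3} {x4.3}


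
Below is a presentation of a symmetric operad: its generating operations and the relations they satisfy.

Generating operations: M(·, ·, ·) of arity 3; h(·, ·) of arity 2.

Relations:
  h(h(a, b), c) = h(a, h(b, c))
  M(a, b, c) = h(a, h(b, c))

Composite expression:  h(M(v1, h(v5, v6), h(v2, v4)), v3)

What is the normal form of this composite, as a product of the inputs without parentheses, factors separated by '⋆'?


v1 ⋆ v5 ⋆ v6 ⋆ v2 ⋆ v4 ⋆ v3

Every regrouping of h is equal, so read the v-inputs in written order.
h(v5, v6) unparenthesizes to v5 ⋆ v6
h(v2, v4) unparenthesizes to v2 ⋆ v4
M(v1, h(v5, v6), h(v2, v4)) unparenthesizes to v1 ⋆ v5 ⋆ v6 ⋆ v2 ⋆ v4
h(M(v1, h(v5, v6), h(v2, v4)), v3) unparenthesizes to v1 ⋆ v5 ⋆ v6 ⋆ v2 ⋆ v4 ⋆ v3


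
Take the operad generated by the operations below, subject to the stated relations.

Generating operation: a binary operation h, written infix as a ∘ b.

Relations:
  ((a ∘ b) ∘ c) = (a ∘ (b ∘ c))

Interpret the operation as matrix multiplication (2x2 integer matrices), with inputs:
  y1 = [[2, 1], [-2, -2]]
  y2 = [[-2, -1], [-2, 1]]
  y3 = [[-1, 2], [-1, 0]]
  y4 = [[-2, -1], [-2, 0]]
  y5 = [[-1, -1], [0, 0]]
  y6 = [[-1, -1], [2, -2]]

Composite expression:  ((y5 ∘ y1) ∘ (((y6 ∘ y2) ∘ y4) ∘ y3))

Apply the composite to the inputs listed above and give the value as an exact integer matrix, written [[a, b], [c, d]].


[[-8, 16], [0, 0]]

(y5 ∘ y1) = [[0, 1], [0, 0]]
(y6 ∘ y2) = [[4, 0], [0, -4]]
((y6 ∘ y2) ∘ y4) = [[-8, -4], [8, 0]]
(((y6 ∘ y2) ∘ y4) ∘ y3) = [[12, -16], [-8, 16]]
((y5 ∘ y1) ∘ (((y6 ∘ y2) ∘ y4) ∘ y3)) = [[-8, 16], [0, 0]]
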